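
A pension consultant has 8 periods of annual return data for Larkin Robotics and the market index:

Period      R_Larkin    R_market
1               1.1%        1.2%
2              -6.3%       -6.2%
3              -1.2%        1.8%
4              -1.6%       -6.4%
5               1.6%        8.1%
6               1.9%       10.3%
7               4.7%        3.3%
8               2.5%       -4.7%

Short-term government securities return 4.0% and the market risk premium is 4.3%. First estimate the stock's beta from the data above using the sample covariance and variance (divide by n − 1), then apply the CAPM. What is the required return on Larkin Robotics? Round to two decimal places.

Mean R_i = (1.1 − 6.3 − 1.2 − 1.6 + 1.6 + 1.9 + 4.7 + 2.5) / 8 = 0.3375%
Mean R_m = (1.2 − 6.2 + 1.8 − 6.4 + 8.1 + 10.3 + 3.3 − 4.7) / 8 = 0.9250%
Σ(R_i − R̄_i)(R_m − R̄_m) = 82.2525  ⇒  Cov = 82.2525 / 7 = 11.7504
Σ(R_m − R̄_m)² = 281.9150  ⇒  Var(R_m) = 281.9150 / 7 = 40.2736
β = Cov / Var(R_m) = 11.7504 / 40.2736 = 0.2918
E(R) = R_f + β × MRP = 4.0% + 0.2918 × 4.3% = 5.25%

5.25%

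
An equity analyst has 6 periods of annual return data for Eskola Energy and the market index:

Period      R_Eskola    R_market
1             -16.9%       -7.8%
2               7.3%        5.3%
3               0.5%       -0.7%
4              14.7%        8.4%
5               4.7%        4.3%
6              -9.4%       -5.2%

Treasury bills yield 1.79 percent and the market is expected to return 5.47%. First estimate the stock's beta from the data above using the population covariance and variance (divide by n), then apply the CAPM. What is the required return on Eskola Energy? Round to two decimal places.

8.37%

Mean R_i = (-16.9 + 7.3 + 0.5 + 14.7 + 4.7 − 9.4) / 6 = 0.1500%
Mean R_m = (-7.8 + 5.3 − 0.7 + 8.4 + 4.3 − 5.2) / 6 = 0.7167%
Σ(R_i − R̄_i)(R_m − R̄_m) = 362.0850  ⇒  Cov = 362.0850 / 6 = 60.3475
Σ(R_m − R̄_m)² = 202.4283  ⇒  Var(R_m) = 202.4283 / 6 = 33.7381
β = Cov / Var(R_m) = 60.3475 / 33.7381 = 1.7887
MRP = 5.47% − 1.79% = 3.68%
E(R) = R_f + β × MRP = 1.79% + 1.7887 × 3.68% = 8.37%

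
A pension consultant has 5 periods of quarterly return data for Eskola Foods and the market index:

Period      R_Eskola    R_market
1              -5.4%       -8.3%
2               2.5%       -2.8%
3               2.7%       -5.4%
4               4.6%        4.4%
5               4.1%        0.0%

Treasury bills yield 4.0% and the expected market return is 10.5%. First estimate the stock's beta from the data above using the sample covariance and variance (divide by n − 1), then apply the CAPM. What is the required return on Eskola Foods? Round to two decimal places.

Mean R_i = (-5.4 + 2.5 + 2.7 + 4.6 + 4.1) / 5 = 1.7000%
Mean R_m = (-8.3 − 2.8 − 5.4 + 4.4 + 0.0) / 5 = -2.4200%
Σ(R_i − R̄_i)(R_m − R̄_m) = 64.0500  ⇒  Cov = 64.0500 / 4 = 16.0125
Σ(R_m − R̄_m)² = 95.9680  ⇒  Var(R_m) = 95.9680 / 4 = 23.9920
β = Cov / Var(R_m) = 16.0125 / 23.9920 = 0.6674
MRP = 10.5% − 4.0% = 6.50%
E(R) = R_f + β × MRP = 4.0% + 0.6674 × 6.5% = 8.34%

8.34%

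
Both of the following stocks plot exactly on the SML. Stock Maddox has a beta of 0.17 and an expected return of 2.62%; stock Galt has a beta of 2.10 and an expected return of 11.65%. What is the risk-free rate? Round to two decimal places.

1.82%

Both satisfy E(R) = R_f + β·MRP, so the slope of the SML is
MRP = (11.65% − 2.62%) / (2.10 − 0.17) = 9.03% / 1.93 = 4.6788%
R_f = E(R_Maddox) − β_Maddox·MRP = 2.62% − 0.17 × 4.6788% = 1.8246%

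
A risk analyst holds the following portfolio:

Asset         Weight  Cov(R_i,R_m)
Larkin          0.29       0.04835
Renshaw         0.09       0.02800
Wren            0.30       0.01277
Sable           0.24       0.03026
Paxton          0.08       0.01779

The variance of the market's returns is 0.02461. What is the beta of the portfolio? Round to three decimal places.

1.181

β_Larkin = 0.04835 / 0.02461 = 1.9646
β_Renshaw = 0.02800 / 0.02461 = 1.1377
β_Wren = 0.01277 / 0.02461 = 0.5189
β_Sable = 0.03026 / 0.02461 = 1.2296
β_Paxton = 0.01779 / 0.02461 = 0.7229
β_P = Σ w_i β_i = 0.29×1.9646 + 0.09×1.1377 + 0.30×0.5189 + 0.24×1.2296 + 0.08×0.7229 = 1.1807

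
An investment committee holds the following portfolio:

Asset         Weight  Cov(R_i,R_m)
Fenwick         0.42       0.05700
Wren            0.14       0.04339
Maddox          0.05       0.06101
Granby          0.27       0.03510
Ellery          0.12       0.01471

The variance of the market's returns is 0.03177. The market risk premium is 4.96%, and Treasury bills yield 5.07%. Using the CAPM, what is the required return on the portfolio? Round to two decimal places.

11.99%

β_Fenwick = 0.05700 / 0.03177 = 1.7941
β_Wren = 0.04339 / 0.03177 = 1.3658
β_Maddox = 0.06101 / 0.03177 = 1.9204
β_Granby = 0.03510 / 0.03177 = 1.1048
β_Ellery = 0.01471 / 0.03177 = 0.4630
β_P = Σ w_i β_i = 0.42×1.7941 + 0.14×1.3658 + 0.05×1.9204 + 0.27×1.1048 + 0.12×0.4630 = 1.3946
E(R_P) = R_f + β_P × MRP = 5.07% + 1.3946 × 4.96% = 11.99%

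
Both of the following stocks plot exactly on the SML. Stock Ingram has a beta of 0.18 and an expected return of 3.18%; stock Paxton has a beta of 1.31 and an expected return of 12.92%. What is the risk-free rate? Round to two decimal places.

Both satisfy E(R) = R_f + β·MRP, so the slope of the SML is
MRP = (12.92% − 3.18%) / (1.31 − 0.18) = 9.74% / 1.13 = 8.6195%
R_f = E(R_Ingram) − β_Ingram·MRP = 3.18% − 0.18 × 8.6195% = 1.6285%

1.63%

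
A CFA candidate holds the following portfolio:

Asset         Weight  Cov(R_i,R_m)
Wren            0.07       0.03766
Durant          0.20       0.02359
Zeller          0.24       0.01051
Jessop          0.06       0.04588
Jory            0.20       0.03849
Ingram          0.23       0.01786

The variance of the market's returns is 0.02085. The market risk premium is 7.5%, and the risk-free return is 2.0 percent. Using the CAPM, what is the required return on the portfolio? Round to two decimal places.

β_Wren = 0.03766 / 0.02085 = 1.8062
β_Durant = 0.02359 / 0.02085 = 1.1314
β_Zeller = 0.01051 / 0.02085 = 0.5041
β_Jessop = 0.04588 / 0.02085 = 2.2005
β_Jory = 0.03849 / 0.02085 = 1.8460
β_Ingram = 0.01786 / 0.02085 = 0.8566
β_P = Σ w_i β_i = 0.07×1.8062 + 0.20×1.1314 + 0.24×0.5041 + 0.06×2.2005 + 0.20×1.8460 + 0.23×0.8566 = 1.1719
E(R_P) = R_f + β_P × MRP = 2.0% + 1.1719 × 7.5% = 10.79%

10.79%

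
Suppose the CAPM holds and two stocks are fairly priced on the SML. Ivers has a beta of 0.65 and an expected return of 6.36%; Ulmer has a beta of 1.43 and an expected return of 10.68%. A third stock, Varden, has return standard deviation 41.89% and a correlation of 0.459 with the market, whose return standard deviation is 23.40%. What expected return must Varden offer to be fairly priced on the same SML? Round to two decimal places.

MRP = (10.68% − 6.36%) / (1.43 − 0.65) = 5.5385%
R_f = 6.36% − 0.65 × 5.5385% = 2.7600%
β_Varden = ρ·σ_i/σ_m = 0.459 × 41.89 / 23.40 = 0.8217
E(R_Varden) = R_f + β × MRP = 2.7600% + 0.8217 × 5.5385% = 7.31%

7.31%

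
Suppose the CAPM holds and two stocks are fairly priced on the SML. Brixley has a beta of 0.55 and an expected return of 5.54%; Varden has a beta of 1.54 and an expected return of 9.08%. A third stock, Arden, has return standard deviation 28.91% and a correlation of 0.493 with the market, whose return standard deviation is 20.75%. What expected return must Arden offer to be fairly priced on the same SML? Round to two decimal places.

MRP = (9.08% − 5.54%) / (1.54 − 0.55) = 3.5758%
R_f = 5.54% − 0.55 × 3.5758% = 3.5733%
β_Arden = ρ·σ_i/σ_m = 0.493 × 28.91 / 20.75 = 0.6869
E(R_Arden) = R_f + β × MRP = 3.5733% + 0.6869 × 3.5758% = 6.03%

6.03%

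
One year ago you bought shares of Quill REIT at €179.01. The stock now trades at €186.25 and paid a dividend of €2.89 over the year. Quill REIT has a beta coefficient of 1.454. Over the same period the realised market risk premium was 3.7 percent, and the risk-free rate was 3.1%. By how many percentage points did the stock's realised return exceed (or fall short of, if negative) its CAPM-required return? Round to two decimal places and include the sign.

-2.82%

Realised HPR = (P1 + D1 − P0) / P0 = (186.25 + 2.89 − 179.01) / 179.01 = 10.13 / 179.01 = 5.6589%
CAPM required = R_f + β·MRP = 3.1% + 1.454 × 3.7% = 8.4798%
α = realised − required = 5.6589% − 8.4798% = -2.82%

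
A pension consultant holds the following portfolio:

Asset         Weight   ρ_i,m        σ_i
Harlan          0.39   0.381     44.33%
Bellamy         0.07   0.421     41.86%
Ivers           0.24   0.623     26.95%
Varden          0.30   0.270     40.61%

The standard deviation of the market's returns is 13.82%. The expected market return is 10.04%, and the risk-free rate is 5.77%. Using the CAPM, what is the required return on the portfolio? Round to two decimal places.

10.45%

β_Harlan = 0.381 × 44.33% / 13.82% = 1.2221
β_Bellamy = 0.421 × 41.86% / 13.82% = 1.2752
β_Ivers = 0.623 × 26.95% / 13.82% = 1.2149
β_Varden = 0.270 × 40.61% / 13.82% = 0.7934
β_P = Σ w_i β_i = 0.39×1.2221 + 0.07×1.2752 + 0.24×1.2149 + 0.30×0.7934 = 1.0955
MRP = 10.04% − 5.77% = 4.27%
E(R_P) = R_f + β_P × MRP = 5.77% + 1.0955 × 4.27% = 10.45%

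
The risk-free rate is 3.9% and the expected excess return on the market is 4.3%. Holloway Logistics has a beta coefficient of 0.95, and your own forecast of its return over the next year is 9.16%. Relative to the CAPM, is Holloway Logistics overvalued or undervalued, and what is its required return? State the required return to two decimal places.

Required return = R_f + β·MRP = 3.9% + 0.95 × 4.3% = 7.99%
Forecast 9.16% > required 7.99% → the stock plots above the SML → undervalued.

Undervalued; required return 7.99%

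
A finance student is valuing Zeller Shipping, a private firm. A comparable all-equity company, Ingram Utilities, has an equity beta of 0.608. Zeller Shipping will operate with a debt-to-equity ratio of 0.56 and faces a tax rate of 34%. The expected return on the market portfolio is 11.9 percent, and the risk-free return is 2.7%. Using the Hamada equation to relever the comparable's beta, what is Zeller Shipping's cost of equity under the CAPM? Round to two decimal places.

10.36%

β_L = β_U × [1 + (1 − t)(D/E)] = 0.608 × [1 + (1 − 0.34) × 0.56]
    = 0.608 × [1 + 0.66 × 0.56] = 0.608 × 1.3696 = 0.8327
MRP = 11.9% − 2.7% = 9.20%
E(R) = R_f + β_L × MRP = 2.7% + 0.8327 × 9.2% = 10.36%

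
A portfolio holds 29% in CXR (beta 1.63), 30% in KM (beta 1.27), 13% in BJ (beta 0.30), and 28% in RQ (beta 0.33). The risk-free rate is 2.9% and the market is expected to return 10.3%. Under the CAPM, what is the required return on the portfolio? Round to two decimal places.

β_P = Σ w_i β_i = 0.29×1.63 + 0.30×1.27 + 0.13×0.30 + 0.28×0.33 = 0.9851
MRP = 10.3% − 2.9% = 7.40%
E(R_P) = R_f + β_P × MRP = 2.9% + 0.9851 × 7.4% = 10.19%

10.19%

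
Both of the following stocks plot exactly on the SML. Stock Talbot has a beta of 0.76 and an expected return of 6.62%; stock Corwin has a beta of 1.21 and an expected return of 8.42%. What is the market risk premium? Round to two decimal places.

4.00%

Both satisfy E(R) = R_f + β·MRP, so the slope of the SML is
MRP = (8.42% − 6.62%) / (1.21 − 0.76) = 1.80% / 0.45 = 4.0000%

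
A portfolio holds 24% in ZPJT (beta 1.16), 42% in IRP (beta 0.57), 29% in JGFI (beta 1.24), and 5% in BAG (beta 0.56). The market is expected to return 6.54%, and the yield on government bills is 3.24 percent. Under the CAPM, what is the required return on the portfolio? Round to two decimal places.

β_P = Σ w_i β_i = 0.24×1.16 + 0.42×0.57 + 0.29×1.24 + 0.05×0.56 = 0.9054
MRP = 6.54% − 3.24% = 3.30%
E(R_P) = R_f + β_P × MRP = 3.24% + 0.9054 × 3.30% = 6.23%

6.23%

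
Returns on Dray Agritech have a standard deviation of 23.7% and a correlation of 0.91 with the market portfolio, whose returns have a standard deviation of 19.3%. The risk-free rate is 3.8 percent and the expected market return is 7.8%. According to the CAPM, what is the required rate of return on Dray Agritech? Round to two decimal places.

8.27%

β = ρ × σ_i / σ_m = 0.91 × 23.7% / 19.3% = 1.1175
MRP = 7.8% − 3.8% = 4.00%
E(R) = 3.8% + 1.1175 × 4.0% = 8.27%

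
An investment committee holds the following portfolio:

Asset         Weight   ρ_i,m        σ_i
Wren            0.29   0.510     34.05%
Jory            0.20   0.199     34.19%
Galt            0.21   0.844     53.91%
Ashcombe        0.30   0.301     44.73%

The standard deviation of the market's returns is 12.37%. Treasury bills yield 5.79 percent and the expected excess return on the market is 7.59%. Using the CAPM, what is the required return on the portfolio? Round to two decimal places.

β_Wren = 0.510 × 34.05% / 12.37% = 1.4038
β_Jory = 0.199 × 34.19% / 12.37% = 0.5500
β_Galt = 0.844 × 53.91% / 12.37% = 3.6783
β_Ashcombe = 0.301 × 44.73% / 12.37% = 1.0884
β_P = Σ w_i β_i = 0.29×1.4038 + 0.20×0.5500 + 0.21×3.6783 + 0.30×1.0884 = 1.6161
E(R_P) = R_f + β_P × MRP = 5.79% + 1.6161 × 7.59% = 18.06%

18.06%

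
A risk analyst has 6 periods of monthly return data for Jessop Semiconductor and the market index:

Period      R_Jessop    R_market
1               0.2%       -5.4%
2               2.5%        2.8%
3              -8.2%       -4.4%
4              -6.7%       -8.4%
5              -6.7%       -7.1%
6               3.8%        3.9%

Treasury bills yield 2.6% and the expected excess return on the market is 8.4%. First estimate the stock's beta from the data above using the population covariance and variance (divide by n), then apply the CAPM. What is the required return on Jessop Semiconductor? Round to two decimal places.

9.69%

Mean R_i = (0.2 + 2.5 − 8.2 − 6.7 − 6.7 + 3.8) / 6 = -2.5167%
Mean R_m = (-5.4 + 2.8 − 4.4 − 8.4 − 7.1 + 3.9) / 6 = -3.1000%
Σ(R_i − R̄_i)(R_m − R̄_m) = 113.8600  ⇒  Cov = 113.8600 / 6 = 18.9767
Σ(R_m − R̄_m)² = 134.8800  ⇒  Var(R_m) = 134.8800 / 6 = 22.4800
β = Cov / Var(R_m) = 18.9767 / 22.4800 = 0.8442
E(R) = R_f + β × MRP = 2.6% + 0.8442 × 8.4% = 9.69%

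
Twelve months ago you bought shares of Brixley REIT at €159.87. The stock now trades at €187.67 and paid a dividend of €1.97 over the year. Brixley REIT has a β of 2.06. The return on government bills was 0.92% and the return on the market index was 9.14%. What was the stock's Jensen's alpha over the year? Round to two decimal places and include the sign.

Realised HPR = (P1 + D1 − P0) / P0 = (187.67 + 1.97 − 159.87) / 159.87 = 29.77 / 159.87 = 18.6214%
MRP = 9.14% − 0.92% = 8.22%
CAPM required = R_f + β·MRP = 0.92% + 2.06 × 8.22% = 17.8532%
α = realised − required = 18.6214% − 17.8532% = +0.77%

+0.77%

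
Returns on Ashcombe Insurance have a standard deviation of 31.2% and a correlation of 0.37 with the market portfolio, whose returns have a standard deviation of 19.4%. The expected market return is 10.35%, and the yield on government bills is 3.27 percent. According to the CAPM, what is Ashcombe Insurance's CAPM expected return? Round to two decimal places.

β = ρ × σ_i / σ_m = 0.37 × 31.2% / 19.4% = 0.5951
MRP = 10.35% − 3.27% = 7.08%
E(R) = 3.27% + 0.5951 × 7.08% = 7.48%

7.48%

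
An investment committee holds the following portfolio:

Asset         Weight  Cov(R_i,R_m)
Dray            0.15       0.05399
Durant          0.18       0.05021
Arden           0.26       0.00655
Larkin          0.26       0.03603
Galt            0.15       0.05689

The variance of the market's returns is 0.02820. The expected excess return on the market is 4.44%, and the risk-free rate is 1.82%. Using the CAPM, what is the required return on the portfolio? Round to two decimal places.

β_Dray = 0.05399 / 0.02820 = 1.9145
β_Durant = 0.05021 / 0.02820 = 1.7805
β_Arden = 0.00655 / 0.02820 = 0.2323
β_Larkin = 0.03603 / 0.02820 = 1.2777
β_Galt = 0.05689 / 0.02820 = 2.0174
β_P = Σ w_i β_i = 0.15×1.9145 + 0.18×1.7805 + 0.26×0.2323 + 0.26×1.2777 + 0.15×2.0174 = 1.3029
E(R_P) = R_f + β_P × MRP = 1.82% + 1.3029 × 4.44% = 7.60%

7.60%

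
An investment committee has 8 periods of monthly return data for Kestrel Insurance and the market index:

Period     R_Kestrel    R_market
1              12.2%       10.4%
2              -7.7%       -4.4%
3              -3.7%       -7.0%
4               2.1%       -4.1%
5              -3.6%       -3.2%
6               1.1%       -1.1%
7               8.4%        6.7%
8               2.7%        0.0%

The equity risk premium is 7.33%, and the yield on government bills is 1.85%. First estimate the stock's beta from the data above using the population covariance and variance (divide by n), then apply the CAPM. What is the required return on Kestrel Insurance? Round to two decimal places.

Mean R_i = (12.2 − 7.7 − 3.7 + 2.1 − 3.6 + 1.1 + 8.4 + 2.7) / 8 = 1.4375%
Mean R_m = (10.4 − 4.4 − 7.0 − 4.1 − 3.2 − 1.1 + 6.7 + 0.0) / 8 = -0.3375%
Σ(R_i − R̄_i)(R_m − R̄_m) = 248.5213  ⇒  Cov = 248.5213 / 8 = 31.0652
Σ(R_m − R̄_m)² = 248.7588  ⇒  Var(R_m) = 248.7588 / 8 = 31.0949
β = Cov / Var(R_m) = 31.0652 / 31.0949 = 0.9990
E(R) = R_f + β × MRP = 1.85% + 0.9990 × 7.33% = 9.17%

9.17%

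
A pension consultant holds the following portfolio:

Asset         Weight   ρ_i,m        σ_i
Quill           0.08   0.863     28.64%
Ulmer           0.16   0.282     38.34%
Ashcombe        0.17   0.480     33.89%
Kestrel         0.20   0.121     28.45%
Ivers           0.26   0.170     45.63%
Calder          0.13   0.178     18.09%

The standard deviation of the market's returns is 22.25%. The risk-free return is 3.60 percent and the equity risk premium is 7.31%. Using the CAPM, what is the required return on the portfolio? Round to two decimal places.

β_Quill = 0.863 × 28.64% / 22.25% = 1.1108
β_Ulmer = 0.282 × 38.34% / 22.25% = 0.4859
β_Ashcombe = 0.480 × 33.89% / 22.25% = 0.7311
β_Kestrel = 0.121 × 28.45% / 22.25% = 0.1547
β_Ivers = 0.170 × 45.63% / 22.25% = 0.3486
β_Calder = 0.178 × 18.09% / 22.25% = 0.1447
β_P = Σ w_i β_i = 0.08×1.1108 + 0.16×0.4859 + 0.17×0.7311 + 0.20×0.1547 + 0.26×0.3486 + 0.13×0.1447 = 0.4313
E(R_P) = R_f + β_P × MRP = 3.60% + 0.4313 × 7.31% = 6.75%

6.75%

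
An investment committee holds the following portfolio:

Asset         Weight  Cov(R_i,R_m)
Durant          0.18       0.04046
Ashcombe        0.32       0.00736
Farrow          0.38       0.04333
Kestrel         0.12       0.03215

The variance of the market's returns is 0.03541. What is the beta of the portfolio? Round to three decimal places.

β_Durant = 0.04046 / 0.03541 = 1.1426
β_Ashcombe = 0.00736 / 0.03541 = 0.2079
β_Farrow = 0.04333 / 0.03541 = 1.2237
β_Kestrel = 0.03215 / 0.03541 = 0.9079
β_P = Σ w_i β_i = 0.18×1.1426 + 0.32×0.2079 + 0.38×1.2237 + 0.12×0.9079 = 0.8462

0.846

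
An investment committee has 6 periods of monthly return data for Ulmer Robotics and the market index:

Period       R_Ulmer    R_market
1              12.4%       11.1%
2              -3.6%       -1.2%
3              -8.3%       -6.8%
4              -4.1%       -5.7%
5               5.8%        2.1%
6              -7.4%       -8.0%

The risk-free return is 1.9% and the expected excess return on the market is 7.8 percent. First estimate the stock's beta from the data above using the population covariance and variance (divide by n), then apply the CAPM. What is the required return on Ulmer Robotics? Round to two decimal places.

Mean R_i = (12.4 − 3.6 − 8.3 − 4.1 + 5.8 − 7.4) / 6 = -0.8667%
Mean R_m = (11.1 − 1.2 − 6.8 − 5.7 + 2.1 − 8.0) / 6 = -1.4167%
Σ(R_i − R̄_i)(R_m − R̄_m) = 285.7833  ⇒  Cov = 285.7833 / 6 = 47.6306
Σ(R_m − R̄_m)² = 259.7483  ⇒  Var(R_m) = 259.7483 / 6 = 43.2914
β = Cov / Var(R_m) = 47.6306 / 43.2914 = 1.1002
E(R) = R_f + β × MRP = 1.9% + 1.1002 × 7.8% = 10.48%

10.48%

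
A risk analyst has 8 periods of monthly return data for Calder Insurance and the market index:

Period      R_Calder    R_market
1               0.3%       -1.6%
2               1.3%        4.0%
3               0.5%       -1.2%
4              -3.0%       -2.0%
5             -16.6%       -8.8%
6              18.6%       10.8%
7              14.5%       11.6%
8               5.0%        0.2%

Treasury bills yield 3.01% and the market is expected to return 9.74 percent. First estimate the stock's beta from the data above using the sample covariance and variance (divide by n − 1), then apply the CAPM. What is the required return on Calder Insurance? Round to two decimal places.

Mean R_i = (0.3 + 1.3 + 0.5 − 3.0 − 16.6 + 18.6 + 14.5 + 5.0) / 8 = 2.5750%
Mean R_m = (-1.6 + 4.0 − 1.2 − 2.0 − 8.8 + 10.8 + 11.6 + 0.2) / 8 = 1.6250%
Σ(R_i − R̄_i)(R_m − R̄_m) = 492.8050  ⇒  Cov = 492.8050 / 7 = 70.4007
Σ(R_m − R̄_m)² = 331.5550  ⇒  Var(R_m) = 331.5550 / 7 = 47.3650
β = Cov / Var(R_m) = 70.4007 / 47.3650 = 1.4863
MRP = 9.74% − 3.01% = 6.73%
E(R) = R_f + β × MRP = 3.01% + 1.4863 × 6.73% = 13.01%

13.01%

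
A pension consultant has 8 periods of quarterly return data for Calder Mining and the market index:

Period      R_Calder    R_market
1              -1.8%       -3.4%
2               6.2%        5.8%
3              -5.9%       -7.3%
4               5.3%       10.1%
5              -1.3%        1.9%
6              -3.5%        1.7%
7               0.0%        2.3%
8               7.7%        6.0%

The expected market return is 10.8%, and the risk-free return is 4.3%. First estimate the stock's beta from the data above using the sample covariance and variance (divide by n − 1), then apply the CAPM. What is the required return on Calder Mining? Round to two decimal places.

Mean R_i = (-1.8 + 6.2 − 5.9 + 5.3 − 1.3 − 3.5 + 0.0 + 7.7) / 8 = 0.8375%
Mean R_m = (-3.4 + 5.8 − 7.3 + 10.1 + 1.9 + 1.7 + 2.3 + 6.0) / 8 = 2.1375%
Σ(R_i − R̄_i)(R_m − R̄_m) = 162.1388  ⇒  Cov = 162.1388 / 7 = 23.1627
Σ(R_m − R̄_m)² = 211.7388  ⇒  Var(R_m) = 211.7388 / 7 = 30.2484
β = Cov / Var(R_m) = 23.1627 / 30.2484 = 0.7657
MRP = 10.8% − 4.3% = 6.50%
E(R) = R_f + β × MRP = 4.3% + 0.7657 × 6.5% = 9.28%

9.28%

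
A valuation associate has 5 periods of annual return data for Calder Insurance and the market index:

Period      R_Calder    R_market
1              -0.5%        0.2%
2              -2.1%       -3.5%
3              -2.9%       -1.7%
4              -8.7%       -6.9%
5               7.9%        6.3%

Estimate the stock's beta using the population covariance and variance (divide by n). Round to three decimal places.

Mean R_i = (-0.5 − 2.1 − 2.9 − 8.7 + 7.9) / 5 = -1.2600%
Mean R_m = (0.2 − 3.5 − 1.7 − 6.9 + 6.3) / 5 = -1.1200%
Σ(R_i − R̄_i)(R_m − R̄_m) = 114.9240  ⇒  Cov = 114.9240 / 5 = 22.9848
Σ(R_m − R̄_m)² = 96.2080  ⇒  Var(R_m) = 96.2080 / 5 = 19.2416
β = Cov / Var(R_m) = 22.9848 / 19.2416 = 1.1945

1.195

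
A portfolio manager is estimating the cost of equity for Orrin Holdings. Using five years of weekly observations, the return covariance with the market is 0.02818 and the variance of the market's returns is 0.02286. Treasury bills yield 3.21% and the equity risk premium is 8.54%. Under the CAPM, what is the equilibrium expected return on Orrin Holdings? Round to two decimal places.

13.74%

β = Cov(R_i, R_m) / Var(R_m) = 0.02818 / 0.02286 = 1.2327
E(R) = R_f + β × MRP = 3.21% + 1.2327 × 8.54% = 13.74%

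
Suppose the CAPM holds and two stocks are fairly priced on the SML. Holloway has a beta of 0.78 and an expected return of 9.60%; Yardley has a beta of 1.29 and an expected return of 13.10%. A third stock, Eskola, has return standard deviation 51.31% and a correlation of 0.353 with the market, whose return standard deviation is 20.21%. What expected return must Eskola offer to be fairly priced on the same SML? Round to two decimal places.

10.40%

MRP = (13.10% − 9.60%) / (1.29 − 0.78) = 6.8627%
R_f = 9.60% − 0.78 × 6.8627% = 4.2471%
β_Eskola = ρ·σ_i/σ_m = 0.353 × 51.31 / 20.21 = 0.8962
E(R_Eskola) = R_f + β × MRP = 4.2471% + 0.8962 × 6.8627% = 10.40%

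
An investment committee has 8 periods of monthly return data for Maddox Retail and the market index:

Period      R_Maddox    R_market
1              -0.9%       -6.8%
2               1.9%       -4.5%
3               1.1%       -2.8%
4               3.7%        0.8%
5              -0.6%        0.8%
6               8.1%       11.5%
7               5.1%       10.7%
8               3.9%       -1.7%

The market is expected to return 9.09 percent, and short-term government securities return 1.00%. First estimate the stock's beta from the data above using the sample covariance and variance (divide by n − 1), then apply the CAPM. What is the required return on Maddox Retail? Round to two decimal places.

3.95%

Mean R_i = (-0.9 + 1.9 + 1.1 + 3.7 − 0.6 + 8.1 + 5.1 + 3.9) / 8 = 2.7875%
Mean R_m = (-6.8 − 4.5 − 2.8 + 0.8 + 0.8 + 11.5 + 10.7 − 1.7) / 8 = 1.0000%
Σ(R_i − R̄_i)(R_m − R̄_m) = 115.7600  ⇒  Cov = 115.7600 / 7 = 16.5371
Σ(R_m − R̄_m)² = 317.2400  ⇒  Var(R_m) = 317.2400 / 7 = 45.3200
β = Cov / Var(R_m) = 16.5371 / 45.3200 = 0.3649
MRP = 9.09% − 1.00% = 8.09%
E(R) = R_f + β × MRP = 1.00% + 0.3649 × 8.09% = 3.95%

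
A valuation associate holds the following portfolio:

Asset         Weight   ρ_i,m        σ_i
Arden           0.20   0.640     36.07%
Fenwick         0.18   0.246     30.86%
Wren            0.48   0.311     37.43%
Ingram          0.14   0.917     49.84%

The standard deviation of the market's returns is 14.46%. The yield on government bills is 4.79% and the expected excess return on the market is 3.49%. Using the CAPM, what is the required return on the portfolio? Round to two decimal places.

β_Arden = 0.640 × 36.07% / 14.46% = 1.5965
β_Fenwick = 0.246 × 30.86% / 14.46% = 0.5250
β_Wren = 0.311 × 37.43% / 14.46% = 0.8050
β_Ingram = 0.917 × 49.84% / 14.46% = 3.1607
β_P = Σ w_i β_i = 0.20×1.5965 + 0.18×0.5250 + 0.48×0.8050 + 0.14×3.1607 = 1.2427
E(R_P) = R_f + β_P × MRP = 4.79% + 1.2427 × 3.49% = 9.13%

9.13%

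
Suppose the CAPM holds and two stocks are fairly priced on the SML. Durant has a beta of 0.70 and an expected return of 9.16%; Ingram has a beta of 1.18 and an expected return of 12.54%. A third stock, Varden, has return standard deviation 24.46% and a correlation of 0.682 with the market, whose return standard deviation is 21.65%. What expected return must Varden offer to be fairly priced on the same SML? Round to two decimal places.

MRP = (12.54% − 9.16%) / (1.18 − 0.70) = 7.0417%
R_f = 9.16% − 0.70 × 7.0417% = 4.2308%
β_Varden = ρ·σ_i/σ_m = 0.682 × 24.46 / 21.65 = 0.7705
E(R_Varden) = R_f + β × MRP = 4.2308% + 0.7705 × 7.0417% = 9.66%

9.66%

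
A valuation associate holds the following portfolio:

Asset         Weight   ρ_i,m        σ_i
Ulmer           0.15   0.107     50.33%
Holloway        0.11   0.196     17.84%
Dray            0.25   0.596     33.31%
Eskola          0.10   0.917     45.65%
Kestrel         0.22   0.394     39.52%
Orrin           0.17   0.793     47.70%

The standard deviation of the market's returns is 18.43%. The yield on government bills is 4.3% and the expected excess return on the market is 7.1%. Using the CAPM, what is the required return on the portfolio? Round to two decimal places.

β_Ulmer = 0.107 × 50.33% / 18.43% = 0.2922
β_Holloway = 0.196 × 17.84% / 18.43% = 0.1897
β_Dray = 0.596 × 33.31% / 18.43% = 1.0772
β_Eskola = 0.917 × 45.65% / 18.43% = 2.2714
β_Kestrel = 0.394 × 39.52% / 18.43% = 0.8449
β_Orrin = 0.793 × 47.70% / 18.43% = 2.0524
β_P = Σ w_i β_i = 0.15×0.2922 + 0.11×0.1897 + 0.25×1.0772 + 0.10×2.2714 + 0.22×0.8449 + 0.17×2.0524 = 1.0959
E(R_P) = R_f + β_P × MRP = 4.3% + 1.0959 × 7.1% = 12.08%

12.08%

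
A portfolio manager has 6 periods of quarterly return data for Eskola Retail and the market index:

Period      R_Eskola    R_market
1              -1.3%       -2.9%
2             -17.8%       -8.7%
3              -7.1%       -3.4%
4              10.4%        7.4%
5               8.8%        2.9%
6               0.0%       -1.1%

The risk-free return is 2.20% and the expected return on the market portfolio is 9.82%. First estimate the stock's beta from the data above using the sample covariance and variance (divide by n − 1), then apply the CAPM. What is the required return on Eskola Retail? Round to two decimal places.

Mean R_i = (-1.3 − 17.8 − 7.1 + 10.4 + 8.8 + 0.0) / 6 = -1.1667%
Mean R_m = (-2.9 − 8.7 − 3.4 + 7.4 + 2.9 − 1.1) / 6 = -0.9667%
Σ(R_i − R̄_i)(R_m − R̄_m) = 278.4833  ⇒  Cov = 278.4833 / 5 = 55.6967
Σ(R_m − R̄_m)² = 154.4333  ⇒  Var(R_m) = 154.4333 / 5 = 30.8867
β = Cov / Var(R_m) = 55.6967 / 30.8867 = 1.8033
MRP = 9.82% − 2.20% = 7.62%
E(R) = R_f + β × MRP = 2.20% + 1.8033 × 7.62% = 15.94%

15.94%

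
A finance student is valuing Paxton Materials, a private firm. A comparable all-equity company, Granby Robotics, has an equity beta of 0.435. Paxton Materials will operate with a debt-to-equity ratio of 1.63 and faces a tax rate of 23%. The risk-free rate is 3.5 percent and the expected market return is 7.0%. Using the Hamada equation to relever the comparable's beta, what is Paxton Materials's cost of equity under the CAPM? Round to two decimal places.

6.93%

β_L = β_U × [1 + (1 − t)(D/E)] = 0.435 × [1 + (1 − 0.23) × 1.63]
    = 0.435 × [1 + 0.77 × 1.63] = 0.435 × 2.2551 = 0.9810
MRP = 7.0% − 3.5% = 3.50%
E(R) = R_f + β_L × MRP = 3.5% + 0.9810 × 3.5% = 6.93%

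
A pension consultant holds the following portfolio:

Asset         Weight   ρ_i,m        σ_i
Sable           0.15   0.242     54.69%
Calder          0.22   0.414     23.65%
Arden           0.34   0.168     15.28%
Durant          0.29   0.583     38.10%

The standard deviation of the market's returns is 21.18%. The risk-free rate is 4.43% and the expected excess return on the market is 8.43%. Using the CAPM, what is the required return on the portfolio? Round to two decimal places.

8.99%

β_Sable = 0.242 × 54.69% / 21.18% = 0.6249
β_Calder = 0.414 × 23.65% / 21.18% = 0.4623
β_Arden = 0.168 × 15.28% / 21.18% = 0.1212
β_Durant = 0.583 × 38.10% / 21.18% = 1.0487
β_P = Σ w_i β_i = 0.15×0.6249 + 0.22×0.4623 + 0.34×0.1212 + 0.29×1.0487 = 0.5408
E(R_P) = R_f + β_P × MRP = 4.43% + 0.5408 × 8.43% = 8.99%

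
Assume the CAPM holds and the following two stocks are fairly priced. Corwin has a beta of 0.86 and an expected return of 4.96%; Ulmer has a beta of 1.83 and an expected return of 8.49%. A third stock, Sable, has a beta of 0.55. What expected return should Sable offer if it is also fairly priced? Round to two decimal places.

MRP (SML slope) = (8.49% − 4.96%) / (1.83 − 0.86) = 3.53% / 0.97 = 3.6392%
R_f (intercept) = 4.96% − 0.86 × 3.6392% = 1.8303%
E(R_Sable) = R_f + β × MRP = 1.8303% + 0.55 × 3.6392% = 3.83%

3.83%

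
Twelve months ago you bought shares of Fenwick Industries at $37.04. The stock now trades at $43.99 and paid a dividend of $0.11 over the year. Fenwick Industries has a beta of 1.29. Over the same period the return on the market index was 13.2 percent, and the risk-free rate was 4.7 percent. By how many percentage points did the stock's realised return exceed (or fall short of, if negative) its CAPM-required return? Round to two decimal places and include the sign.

Realised HPR = (P1 + D1 − P0) / P0 = (43.99 + 0.11 − 37.04) / 37.04 = 7.06 / 37.04 = 19.0605%
MRP = 13.2% − 4.7% = 8.50%
CAPM required = R_f + β·MRP = 4.7% + 1.29 × 8.5% = 15.6650%
α = realised − required = 19.0605% − 15.6650% = +3.40%

+3.40%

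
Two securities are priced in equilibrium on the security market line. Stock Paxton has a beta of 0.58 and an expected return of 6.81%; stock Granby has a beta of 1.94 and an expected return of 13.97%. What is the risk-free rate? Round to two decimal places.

Both satisfy E(R) = R_f + β·MRP, so the slope of the SML is
MRP = (13.97% − 6.81%) / (1.94 − 0.58) = 7.16% / 1.36 = 5.2647%
R_f = E(R_Paxton) − β_Paxton·MRP = 6.81% − 0.58 × 5.2647% = 3.7565%

3.76%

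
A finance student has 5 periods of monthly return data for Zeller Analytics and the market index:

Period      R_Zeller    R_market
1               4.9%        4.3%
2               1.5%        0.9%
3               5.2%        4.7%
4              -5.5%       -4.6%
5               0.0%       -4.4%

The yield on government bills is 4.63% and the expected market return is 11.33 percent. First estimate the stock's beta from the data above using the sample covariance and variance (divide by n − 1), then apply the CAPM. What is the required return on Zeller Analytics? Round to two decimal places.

10.45%

Mean R_i = (4.9 + 1.5 + 5.2 − 5.5 + 0.0) / 5 = 1.2200%
Mean R_m = (4.3 + 0.9 + 4.7 − 4.6 − 4.4) / 5 = 0.1800%
Σ(R_i − R̄_i)(R_m − R̄_m) = 71.0620  ⇒  Cov = 71.0620 / 4 = 17.7655
Σ(R_m − R̄_m)² = 81.7480  ⇒  Var(R_m) = 81.7480 / 4 = 20.4370
β = Cov / Var(R_m) = 17.7655 / 20.4370 = 0.8693
MRP = 11.33% − 4.63% = 6.70%
E(R) = R_f + β × MRP = 4.63% + 0.8693 × 6.70% = 10.45%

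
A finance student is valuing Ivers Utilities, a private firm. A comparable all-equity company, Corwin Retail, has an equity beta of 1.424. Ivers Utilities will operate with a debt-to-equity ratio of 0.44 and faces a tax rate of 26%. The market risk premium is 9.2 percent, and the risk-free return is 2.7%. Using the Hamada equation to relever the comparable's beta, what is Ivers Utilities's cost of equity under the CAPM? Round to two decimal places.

β_L = β_U × [1 + (1 − t)(D/E)] = 1.424 × [1 + (1 − 0.26) × 0.44]
    = 1.424 × [1 + 0.74 × 0.44] = 1.424 × 1.3256 = 1.8877
E(R) = R_f + β_L × MRP = 2.7% + 1.8877 × 9.2% = 20.07%

20.07%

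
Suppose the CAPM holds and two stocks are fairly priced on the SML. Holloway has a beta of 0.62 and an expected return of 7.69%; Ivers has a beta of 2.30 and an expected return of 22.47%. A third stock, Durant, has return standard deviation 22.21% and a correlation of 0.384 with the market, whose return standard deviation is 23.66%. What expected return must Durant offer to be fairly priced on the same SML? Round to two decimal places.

5.41%

MRP = (22.47% − 7.69%) / (2.30 − 0.62) = 8.7976%
R_f = 7.69% − 0.62 × 8.7976% = 2.2355%
β_Durant = ρ·σ_i/σ_m = 0.384 × 22.21 / 23.66 = 0.3605
E(R_Durant) = R_f + β × MRP = 2.2355% + 0.3605 × 8.7976% = 5.41%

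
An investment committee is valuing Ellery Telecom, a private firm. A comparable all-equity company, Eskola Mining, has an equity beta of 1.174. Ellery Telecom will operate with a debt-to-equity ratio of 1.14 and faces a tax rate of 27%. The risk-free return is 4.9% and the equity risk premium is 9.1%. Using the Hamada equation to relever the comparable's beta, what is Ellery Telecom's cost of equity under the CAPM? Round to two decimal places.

β_L = β_U × [1 + (1 − t)(D/E)] = 1.174 × [1 + (1 − 0.27) × 1.14]
    = 1.174 × [1 + 0.73 × 1.14] = 1.174 × 1.8322 = 2.1510
E(R) = R_f + β_L × MRP = 4.9% + 2.1510 × 9.1% = 24.47%

24.47%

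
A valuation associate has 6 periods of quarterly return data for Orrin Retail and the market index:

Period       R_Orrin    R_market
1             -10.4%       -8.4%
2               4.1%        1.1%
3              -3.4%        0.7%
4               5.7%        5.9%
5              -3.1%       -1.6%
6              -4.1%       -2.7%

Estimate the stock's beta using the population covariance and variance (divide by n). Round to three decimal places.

Mean R_i = (-10.4 + 4.1 − 3.4 + 5.7 − 3.1 − 4.1) / 6 = -1.8667%
Mean R_m = (-8.4 + 1.1 + 0.7 + 5.9 − 1.6 − 2.7) / 6 = -0.8333%
Σ(R_i − R̄_i)(R_m − R̄_m) = 129.8167  ⇒  Cov = 129.8167 / 6 = 21.6361
Σ(R_m − R̄_m)² = 112.7533  ⇒  Var(R_m) = 112.7533 / 6 = 18.7922
β = Cov / Var(R_m) = 21.6361 / 18.7922 = 1.1513

1.151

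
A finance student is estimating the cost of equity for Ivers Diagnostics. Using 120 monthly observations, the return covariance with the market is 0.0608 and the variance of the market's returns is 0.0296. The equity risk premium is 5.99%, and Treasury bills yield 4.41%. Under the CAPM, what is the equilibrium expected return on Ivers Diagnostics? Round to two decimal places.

β = Cov(R_i, R_m) / Var(R_m) = 0.0608 / 0.0296 = 2.0541
E(R) = R_f + β × MRP = 4.41% + 2.0541 × 5.99% = 16.71%

16.71%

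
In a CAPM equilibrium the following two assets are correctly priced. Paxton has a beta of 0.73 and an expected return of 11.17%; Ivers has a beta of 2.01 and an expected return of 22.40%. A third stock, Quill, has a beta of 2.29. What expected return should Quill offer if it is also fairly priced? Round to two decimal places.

MRP (SML slope) = (22.40% − 11.17%) / (2.01 − 0.73) = 11.23% / 1.28 = 8.7734%
R_f (intercept) = 11.17% − 0.73 × 8.7734% = 4.7654%
E(R_Quill) = R_f + β × MRP = 4.7654% + 2.29 × 8.7734% = 24.86%

24.86%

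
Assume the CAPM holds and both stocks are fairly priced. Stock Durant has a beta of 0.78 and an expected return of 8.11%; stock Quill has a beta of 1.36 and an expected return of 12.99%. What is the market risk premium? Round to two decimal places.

Both satisfy E(R) = R_f + β·MRP, so the slope of the SML is
MRP = (12.99% − 8.11%) / (1.36 − 0.78) = 4.88% / 0.58 = 8.4138%

8.41%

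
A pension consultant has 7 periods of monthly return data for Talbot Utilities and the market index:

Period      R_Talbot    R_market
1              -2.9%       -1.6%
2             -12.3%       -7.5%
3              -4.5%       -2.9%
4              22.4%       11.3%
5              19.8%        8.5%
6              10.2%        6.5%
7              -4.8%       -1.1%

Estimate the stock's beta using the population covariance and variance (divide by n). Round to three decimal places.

1.926

Mean R_i = (-2.9 − 12.3 − 4.5 + 22.4 + 19.8 + 10.2 − 4.8) / 7 = 3.9857%
Mean R_m = (-1.6 − 7.5 − 2.9 + 11.3 + 8.5 + 6.5 − 1.1) / 7 = 1.8857%
Σ(R_i − R̄_i)(R_m − R̄_m) = 550.3286  ⇒  Cov = 550.3286 / 7 = 78.6184
Σ(R_m − R̄_m)² = 285.7286  ⇒  Var(R_m) = 285.7286 / 7 = 40.8184
β = Cov / Var(R_m) = 78.6184 / 40.8184 = 1.9261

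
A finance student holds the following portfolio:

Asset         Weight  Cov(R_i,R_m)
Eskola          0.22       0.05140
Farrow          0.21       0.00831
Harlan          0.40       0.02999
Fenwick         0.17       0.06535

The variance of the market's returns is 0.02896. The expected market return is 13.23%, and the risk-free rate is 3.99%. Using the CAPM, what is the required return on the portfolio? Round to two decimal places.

15.53%

β_Eskola = 0.05140 / 0.02896 = 1.7749
β_Farrow = 0.00831 / 0.02896 = 0.2869
β_Harlan = 0.02999 / 0.02896 = 1.0356
β_Fenwick = 0.06535 / 0.02896 = 2.2566
β_P = Σ w_i β_i = 0.22×1.7749 + 0.21×0.2869 + 0.40×1.0356 + 0.17×2.2566 = 1.2486
MRP = 13.23% − 3.99% = 9.24%
E(R_P) = R_f + β_P × MRP = 3.99% + 1.2486 × 9.24% = 15.53%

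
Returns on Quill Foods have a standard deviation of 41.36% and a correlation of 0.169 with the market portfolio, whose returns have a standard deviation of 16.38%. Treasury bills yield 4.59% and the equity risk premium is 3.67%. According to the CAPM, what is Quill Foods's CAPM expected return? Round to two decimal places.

β = ρ × σ_i / σ_m = 0.169 × 41.36% / 16.38% = 0.4267
E(R) = 4.59% + 0.4267 × 3.67% = 6.16%

6.16%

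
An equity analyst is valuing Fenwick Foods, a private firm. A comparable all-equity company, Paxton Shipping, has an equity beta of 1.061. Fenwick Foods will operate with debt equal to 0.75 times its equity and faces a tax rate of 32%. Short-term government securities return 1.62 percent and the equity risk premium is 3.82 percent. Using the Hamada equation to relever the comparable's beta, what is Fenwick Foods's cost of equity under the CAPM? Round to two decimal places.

7.74%

β_L = β_U × [1 + (1 − t)(D/E)] = 1.061 × [1 + (1 − 0.32) × 0.75]
    = 1.061 × [1 + 0.68 × 0.75] = 1.061 × 1.5100 = 1.6021
E(R) = R_f + β_L × MRP = 1.62% + 1.6021 × 3.82% = 7.74%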